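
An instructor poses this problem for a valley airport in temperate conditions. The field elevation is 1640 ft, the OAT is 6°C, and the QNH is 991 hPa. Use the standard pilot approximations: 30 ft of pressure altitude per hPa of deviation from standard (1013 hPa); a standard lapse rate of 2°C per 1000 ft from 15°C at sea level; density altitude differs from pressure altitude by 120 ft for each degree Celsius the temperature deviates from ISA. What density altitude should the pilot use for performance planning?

Pressure altitude = 1640 + (1013 − 991) × 30 = 1640 + (+660) = 2300 ft.
ISA temperature at 2300 ft = 15 − 2 × (2300/1000) = 10.4°C.
ISA deviation = 6 − 10.4 = -4.4°C.
Density altitude = 2300 + 120 × (-4.4) = 1772 ft.

1772 ft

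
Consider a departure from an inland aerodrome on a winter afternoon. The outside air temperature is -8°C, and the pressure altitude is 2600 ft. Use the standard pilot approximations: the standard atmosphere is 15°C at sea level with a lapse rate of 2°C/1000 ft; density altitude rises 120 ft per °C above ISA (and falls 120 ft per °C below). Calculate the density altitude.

ISA temperature at 2600 ft = 15 − 2 × (2600/1000) = 9.8°C.
ISA deviation = -8 − 9.8 = -17.8°C.
Density altitude = 2600 + 120 × (-17.8) = 2600 + (-2136) = 464 ft.

464 ft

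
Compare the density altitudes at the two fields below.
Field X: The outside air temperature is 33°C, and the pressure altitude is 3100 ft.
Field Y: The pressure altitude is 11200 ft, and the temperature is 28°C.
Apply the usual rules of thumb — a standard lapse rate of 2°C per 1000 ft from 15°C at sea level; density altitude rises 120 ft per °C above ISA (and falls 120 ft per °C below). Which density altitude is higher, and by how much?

Field X: ISA temp = 8.8°C, deviation +24.2°C, DA = 3100 + 120 × 24.2 = 6004 ft.
Field Y: ISA temp = -7.4°C, deviation +35.4°C, DA = 11200 + 120 × 35.4 = 15448 ft.
Field Y is higher by 15448 − 6004 = 9444 ft.

Field Y by 9444 ft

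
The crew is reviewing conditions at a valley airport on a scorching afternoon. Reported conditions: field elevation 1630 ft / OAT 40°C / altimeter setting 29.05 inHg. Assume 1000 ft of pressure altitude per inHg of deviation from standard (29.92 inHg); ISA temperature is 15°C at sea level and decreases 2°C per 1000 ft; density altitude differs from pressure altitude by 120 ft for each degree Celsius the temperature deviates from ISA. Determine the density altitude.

6100 ft

Pressure altitude = 1630 + (29.92 − 29.05) × 1000 = 1630 + (+870) = 2500 ft.
ISA temperature at 2500 ft = 15 − 2 × (2500/1000) = 10°C.
ISA deviation = 40 − 10 = +30°C.
Density altitude = 2500 + 120 × (30) = 6100 ft.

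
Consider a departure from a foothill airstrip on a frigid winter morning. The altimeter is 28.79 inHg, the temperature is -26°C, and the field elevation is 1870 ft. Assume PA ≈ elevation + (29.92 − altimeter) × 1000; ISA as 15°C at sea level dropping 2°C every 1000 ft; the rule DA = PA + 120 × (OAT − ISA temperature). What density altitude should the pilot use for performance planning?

Pressure altitude = 1870 + (29.92 − 28.79) × 1000 = 1870 + (+1130) = 3000 ft.
ISA temperature at 3000 ft = 15 − 2 × (3000/1000) = 9°C.
ISA deviation = -26 − 9 = -35°C.
Density altitude = 3000 + 120 × (-35) = -1200 ft.

-1200 ft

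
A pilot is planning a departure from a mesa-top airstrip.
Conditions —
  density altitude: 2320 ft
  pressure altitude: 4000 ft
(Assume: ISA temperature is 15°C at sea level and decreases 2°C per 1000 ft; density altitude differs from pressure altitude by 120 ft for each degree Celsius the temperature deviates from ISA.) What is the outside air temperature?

-7°C

Density altitude − pressure altitude = 2320 − 4000 = -1680 ft.
At 120 ft/°C that is an ISA deviation of -1680/120 = -14°C.
ISA temperature at 4000 ft = 15 − 2 × (4000/1000) = 7°C.
OAT = ISA + deviation = 7 + (-14) = -7°C.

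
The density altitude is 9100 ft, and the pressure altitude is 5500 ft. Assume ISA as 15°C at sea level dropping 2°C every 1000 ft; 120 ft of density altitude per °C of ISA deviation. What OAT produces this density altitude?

Density altitude − pressure altitude = 9100 − 5500 = +3600 ft.
At 120 ft/°C that is an ISA deviation of 3600/120 = +30°C.
ISA temperature at 5500 ft = 15 − 2 × (5500/1000) = 4°C.
OAT = ISA + deviation = 4 + (+30) = 34°C.

34°C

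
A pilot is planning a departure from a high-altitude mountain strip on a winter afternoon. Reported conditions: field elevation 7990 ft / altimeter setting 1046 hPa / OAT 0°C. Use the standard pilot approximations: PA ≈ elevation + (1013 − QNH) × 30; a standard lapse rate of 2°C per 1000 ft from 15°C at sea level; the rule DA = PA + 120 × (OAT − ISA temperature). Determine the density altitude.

6880 ft

Pressure altitude = 7990 + (1013 − 1046) × 30 = 7990 + (-990) = 7000 ft.
ISA temperature at 7000 ft = 15 − 2 × (7000/1000) = 1°C.
ISA deviation = 0 − 1 = -1°C.
Density altitude = 7000 + 120 × (-1) = 6880 ft.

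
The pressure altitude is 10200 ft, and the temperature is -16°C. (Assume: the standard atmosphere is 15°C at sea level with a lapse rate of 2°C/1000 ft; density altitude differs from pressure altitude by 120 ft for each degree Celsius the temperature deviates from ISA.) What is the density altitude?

ISA temperature at 10200 ft = 15 − 2 × (10200/1000) = -5.4°C.
ISA deviation = -16 − (-5.4) = -10.6°C.
Density altitude = 10200 + 120 × (-10.6) = 10200 + (-1272) = 8928 ft.

8928 ft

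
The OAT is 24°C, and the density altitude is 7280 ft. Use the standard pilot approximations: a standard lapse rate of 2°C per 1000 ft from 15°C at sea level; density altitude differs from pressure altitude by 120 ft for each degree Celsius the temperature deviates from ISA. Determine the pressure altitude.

5000 ft

DA = PA + 120 × (OAT − (15 − 2·PA/1000)) = PA + 120·OAT − 1800 + 0.24·PA = 1.24·PA + 120·OAT − 1800.
So 1.24·PA = 7280 − 120 × 24 + 1800 = 6200.
PA = 6200 / 1.24 = 5000 ft.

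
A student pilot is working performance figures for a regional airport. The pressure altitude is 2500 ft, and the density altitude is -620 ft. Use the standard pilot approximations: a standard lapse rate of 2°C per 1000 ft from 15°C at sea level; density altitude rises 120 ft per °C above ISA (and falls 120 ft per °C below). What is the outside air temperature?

-16°C

Density altitude − pressure altitude = -620 − 2500 = -3120 ft.
At 120 ft/°C that is an ISA deviation of -3120/120 = -26°C.
ISA temperature at 2500 ft = 15 − 2 × (2500/1000) = 10°C.
OAT = ISA + deviation = 10 + (-26) = -16°C.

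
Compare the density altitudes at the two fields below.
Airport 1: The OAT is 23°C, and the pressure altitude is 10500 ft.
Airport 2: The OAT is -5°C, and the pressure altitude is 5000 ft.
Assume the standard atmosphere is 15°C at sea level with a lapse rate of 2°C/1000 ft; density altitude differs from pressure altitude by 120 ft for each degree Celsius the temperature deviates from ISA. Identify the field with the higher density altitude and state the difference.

Airport 1: ISA temp = -6°C, deviation +29°C, DA = 10500 + 120 × 29 = 13980 ft.
Airport 2: ISA temp = 5°C, deviation -10°C, DA = 5000 + 120 × (-10) = 3800 ft.
Airport 1 is higher by 13980 − 3800 = 10180 ft.

Airport 1 by 10180 ft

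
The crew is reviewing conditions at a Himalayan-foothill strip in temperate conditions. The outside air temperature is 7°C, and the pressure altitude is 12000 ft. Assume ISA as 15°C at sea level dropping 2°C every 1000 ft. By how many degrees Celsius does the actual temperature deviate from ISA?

ISA temperature at 12000 ft = 15 − 2 × (12000/1000) = -9°C.
Deviation = OAT − ISA = 7 − (-9) = +16°C.

ISA+16°C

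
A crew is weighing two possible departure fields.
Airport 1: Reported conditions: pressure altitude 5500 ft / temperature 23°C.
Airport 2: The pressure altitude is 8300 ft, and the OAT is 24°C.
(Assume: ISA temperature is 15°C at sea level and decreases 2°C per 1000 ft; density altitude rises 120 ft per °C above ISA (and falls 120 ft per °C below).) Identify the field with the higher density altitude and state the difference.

Airport 2 by 3592 ft

Airport 1: ISA temp = 4°C, deviation +19°C, DA = 5500 + 120 × 19 = 7780 ft.
Airport 2: ISA temp = -1.6°C, deviation +25.6°C, DA = 8300 + 120 × 25.6 = 11372 ft.
Airport 2 is higher by 11372 − 7780 = 3592 ft.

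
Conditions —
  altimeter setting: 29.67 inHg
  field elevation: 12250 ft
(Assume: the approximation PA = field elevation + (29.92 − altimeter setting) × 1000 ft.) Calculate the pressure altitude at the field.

12500 ft

Pressure correction = (29.92 − 29.67) × 1000 = +250 ft.
Pressure altitude = 12250 + (+250) = 12500 ft.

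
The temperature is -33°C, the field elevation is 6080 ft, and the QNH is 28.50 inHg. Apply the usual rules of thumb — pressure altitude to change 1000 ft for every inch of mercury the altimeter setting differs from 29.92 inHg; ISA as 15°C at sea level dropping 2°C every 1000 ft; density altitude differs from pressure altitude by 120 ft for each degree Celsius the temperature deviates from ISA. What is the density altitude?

3540 ft

Pressure altitude = 6080 + (29.92 − 28.50) × 1000 = 6080 + (+1420) = 7500 ft.
ISA temperature at 7500 ft = 15 − 2 × (7500/1000) = 0°C.
ISA deviation = -33 − 0 = -33°C.
Density altitude = 7500 + 120 × (-33) = 3540 ft.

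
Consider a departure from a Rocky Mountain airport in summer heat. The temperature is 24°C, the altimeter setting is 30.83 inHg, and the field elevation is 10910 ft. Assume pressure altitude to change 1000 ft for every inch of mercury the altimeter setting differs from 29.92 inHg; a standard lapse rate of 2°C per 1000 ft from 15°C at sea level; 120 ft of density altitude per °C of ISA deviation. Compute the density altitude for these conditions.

13480 ft

Pressure altitude = 10910 + (29.92 − 30.83) × 1000 = 10910 + (-910) = 10000 ft.
ISA temperature at 10000 ft = 15 − 2 × (10000/1000) = -5°C.
ISA deviation = 24 − (-5) = +29°C.
Density altitude = 10000 + 120 × (29) = 13480 ft.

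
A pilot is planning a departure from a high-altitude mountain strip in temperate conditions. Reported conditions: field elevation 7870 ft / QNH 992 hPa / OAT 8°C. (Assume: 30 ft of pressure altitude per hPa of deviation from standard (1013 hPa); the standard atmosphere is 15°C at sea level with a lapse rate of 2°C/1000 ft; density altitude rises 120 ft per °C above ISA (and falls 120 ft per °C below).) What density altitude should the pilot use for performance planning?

Pressure altitude = 7870 + (1013 − 992) × 30 = 7870 + (+630) = 8500 ft.
ISA temperature at 8500 ft = 15 − 2 × (8500/1000) = -2°C.
ISA deviation = 8 − (-2) = +10°C.
Density altitude = 8500 + 120 × (10) = 9700 ft.

9700 ft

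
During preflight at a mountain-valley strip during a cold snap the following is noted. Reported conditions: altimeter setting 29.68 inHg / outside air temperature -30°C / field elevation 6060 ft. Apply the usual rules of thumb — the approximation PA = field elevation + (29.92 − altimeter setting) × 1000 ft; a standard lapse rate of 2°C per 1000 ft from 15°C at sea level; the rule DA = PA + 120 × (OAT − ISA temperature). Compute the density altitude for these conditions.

2412 ft

Pressure altitude = 6060 + (29.92 − 29.68) × 1000 = 6060 + (+240) = 6300 ft.
ISA temperature at 6300 ft = 15 − 2 × (6300/1000) = 2.4°C.
ISA deviation = -30 − 2.4 = -32.4°C.
Density altitude = 6300 + 120 × (-32.4) = 2412 ft.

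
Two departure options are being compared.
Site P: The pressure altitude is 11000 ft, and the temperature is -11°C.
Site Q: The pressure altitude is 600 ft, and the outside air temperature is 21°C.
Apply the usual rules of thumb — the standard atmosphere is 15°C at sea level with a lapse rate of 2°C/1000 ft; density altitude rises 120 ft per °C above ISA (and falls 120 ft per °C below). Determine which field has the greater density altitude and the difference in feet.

Site P: ISA temp = -7°C, deviation -4°C, DA = 11000 + 120 × (-4) = 10520 ft.
Site Q: ISA temp = 13.8°C, deviation +7.2°C, DA = 600 + 120 × 7.2 = 1464 ft.
Site P is higher by 10520 − 1464 = 9056 ft.

Site P by 9056 ft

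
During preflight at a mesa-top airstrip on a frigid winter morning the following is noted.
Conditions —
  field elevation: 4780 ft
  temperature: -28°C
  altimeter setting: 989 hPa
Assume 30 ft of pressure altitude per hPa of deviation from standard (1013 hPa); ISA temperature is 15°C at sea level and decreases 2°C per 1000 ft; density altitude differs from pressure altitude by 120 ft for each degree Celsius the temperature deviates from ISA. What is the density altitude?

Pressure altitude = 4780 + (1013 − 989) × 30 = 4780 + (+720) = 5500 ft.
ISA temperature at 5500 ft = 15 − 2 × (5500/1000) = 4°C.
ISA deviation = -28 − 4 = -32°C.
Density altitude = 5500 + 120 × (-32) = 1660 ft.

1660 ft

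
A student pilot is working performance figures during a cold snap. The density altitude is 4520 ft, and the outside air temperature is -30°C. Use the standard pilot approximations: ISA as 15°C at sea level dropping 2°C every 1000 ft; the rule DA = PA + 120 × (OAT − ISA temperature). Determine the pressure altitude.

DA = PA + 120 × (OAT − (15 − 2·PA/1000)) = PA + 120·OAT − 1800 + 0.24·PA = 1.24·PA + 120·OAT − 1800.
So 1.24·PA = 4520 − 120 × (-30) + 1800 = 9920.
PA = 9920 / 1.24 = 8000 ft.

8000 ft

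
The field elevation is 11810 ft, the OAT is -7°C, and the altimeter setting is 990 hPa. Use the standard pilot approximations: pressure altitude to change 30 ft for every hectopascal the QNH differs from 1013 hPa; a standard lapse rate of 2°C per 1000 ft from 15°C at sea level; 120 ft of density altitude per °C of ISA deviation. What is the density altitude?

Pressure altitude = 11810 + (1013 − 990) × 30 = 11810 + (+690) = 12500 ft.
ISA temperature at 12500 ft = 15 − 2 × (12500/1000) = -10°C.
ISA deviation = -7 − (-10) = +3°C.
Density altitude = 12500 + 120 × (3) = 12860 ft.

12860 ft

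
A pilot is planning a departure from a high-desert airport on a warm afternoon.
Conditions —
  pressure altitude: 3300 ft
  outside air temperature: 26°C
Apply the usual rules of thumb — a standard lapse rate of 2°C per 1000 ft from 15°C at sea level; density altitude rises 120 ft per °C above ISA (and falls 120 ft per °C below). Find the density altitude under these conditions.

5412 ft

ISA temperature at 3300 ft = 15 − 2 × (3300/1000) = 8.4°C.
ISA deviation = 26 − 8.4 = +17.6°C.
Density altitude = 3300 + 120 × (17.6) = 3300 + (+2112) = 5412 ft.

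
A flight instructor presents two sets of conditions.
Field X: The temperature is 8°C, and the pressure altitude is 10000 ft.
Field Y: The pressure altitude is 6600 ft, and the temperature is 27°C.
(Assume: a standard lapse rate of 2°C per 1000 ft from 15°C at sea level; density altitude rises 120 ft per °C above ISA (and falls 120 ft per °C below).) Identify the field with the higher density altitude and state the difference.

Field X by 1936 ft

Field X: ISA temp = -5°C, deviation +13°C, DA = 10000 + 120 × 13 = 11560 ft.
Field Y: ISA temp = 1.8°C, deviation +25.2°C, DA = 6600 + 120 × 25.2 = 9624 ft.
Field X is higher by 11560 − 9624 = 1936 ft.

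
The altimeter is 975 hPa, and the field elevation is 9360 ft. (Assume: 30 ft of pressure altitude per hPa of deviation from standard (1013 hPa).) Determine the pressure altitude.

Pressure correction = (1013 − 975) × 30 = +1140 ft.
Pressure altitude = 9360 + (+1140) = 10500 ft.

10500 ft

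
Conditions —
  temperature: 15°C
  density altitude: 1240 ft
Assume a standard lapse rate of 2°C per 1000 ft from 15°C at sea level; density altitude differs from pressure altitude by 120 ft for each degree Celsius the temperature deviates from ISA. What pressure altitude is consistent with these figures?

1000 ft

DA = PA + 120 × (OAT − (15 − 2·PA/1000)) = PA + 120·OAT − 1800 + 0.24·PA = 1.24·PA + 120·OAT − 1800.
So 1.24·PA = 1240 − 120 × 15 + 1800 = 1240.
PA = 1240 / 1.24 = 1000 ft.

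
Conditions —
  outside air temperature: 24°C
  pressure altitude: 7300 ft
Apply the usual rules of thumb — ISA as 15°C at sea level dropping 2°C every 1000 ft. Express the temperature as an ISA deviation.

ISA temperature at 7300 ft = 15 − 2 × (7300/1000) = 0.4°C.
Deviation = OAT − ISA = 24 − 0.4 = +23.6°C.

ISA+23.6°C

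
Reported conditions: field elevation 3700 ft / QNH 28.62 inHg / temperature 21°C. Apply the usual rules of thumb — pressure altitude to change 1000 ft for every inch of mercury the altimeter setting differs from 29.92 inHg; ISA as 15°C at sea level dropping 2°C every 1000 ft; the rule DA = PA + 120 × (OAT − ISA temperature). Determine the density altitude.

Pressure altitude = 3700 + (29.92 − 28.62) × 1000 = 3700 + (+1300) = 5000 ft.
ISA temperature at 5000 ft = 15 − 2 × (5000/1000) = 5°C.
ISA deviation = 21 − 5 = +16°C.
Density altitude = 5000 + 120 × (16) = 6920 ft.

6920 ft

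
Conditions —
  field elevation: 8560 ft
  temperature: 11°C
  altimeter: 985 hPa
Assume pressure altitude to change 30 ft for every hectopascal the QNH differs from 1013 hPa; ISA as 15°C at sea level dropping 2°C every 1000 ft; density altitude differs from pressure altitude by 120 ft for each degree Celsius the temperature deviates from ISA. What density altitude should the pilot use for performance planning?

11176 ft

Pressure altitude = 8560 + (1013 − 985) × 30 = 8560 + (+840) = 9400 ft.
ISA temperature at 9400 ft = 15 − 2 × (9400/1000) = -3.8°C.
ISA deviation = 11 − (-3.8) = +14.8°C.
Density altitude = 9400 + 120 × (14.8) = 11176 ft.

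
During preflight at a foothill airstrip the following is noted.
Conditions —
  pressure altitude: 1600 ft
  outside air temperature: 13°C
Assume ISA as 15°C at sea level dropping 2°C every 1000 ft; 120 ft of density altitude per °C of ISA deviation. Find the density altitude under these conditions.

ISA temperature at 1600 ft = 15 − 2 × (1600/1000) = 11.8°C.
ISA deviation = 13 − 11.8 = +1.2°C.
Density altitude = 1600 + 120 × (1.2) = 1600 + (+144) = 1744 ft.

1744 ft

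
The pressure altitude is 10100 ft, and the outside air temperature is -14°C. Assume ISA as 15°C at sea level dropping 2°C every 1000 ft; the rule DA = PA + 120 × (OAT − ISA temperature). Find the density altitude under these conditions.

9044 ft

ISA temperature at 10100 ft = 15 − 2 × (10100/1000) = -5.2°C.
ISA deviation = -14 − (-5.2) = -8.8°C.
Density altitude = 10100 + 120 × (-8.8) = 10100 + (-1056) = 9044 ft.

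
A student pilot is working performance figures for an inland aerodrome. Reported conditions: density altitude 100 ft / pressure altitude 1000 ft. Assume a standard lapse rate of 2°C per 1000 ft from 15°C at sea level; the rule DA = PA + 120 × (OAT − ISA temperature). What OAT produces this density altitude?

Density altitude − pressure altitude = 100 − 1000 = -900 ft.
At 120 ft/°C that is an ISA deviation of -900/120 = -7.5°C.
ISA temperature at 1000 ft = 15 − 2 × (1000/1000) = 13°C.
OAT = ISA + deviation = 13 + (-7.5) = 5.5°C.

5.5°C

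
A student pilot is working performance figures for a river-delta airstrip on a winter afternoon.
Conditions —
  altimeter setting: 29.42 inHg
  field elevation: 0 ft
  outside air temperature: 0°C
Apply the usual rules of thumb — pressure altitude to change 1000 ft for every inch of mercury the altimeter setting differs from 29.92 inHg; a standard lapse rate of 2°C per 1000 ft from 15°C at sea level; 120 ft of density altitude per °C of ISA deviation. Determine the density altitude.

Pressure altitude = 0 + (29.92 − 29.42) × 1000 = 0 + (+500) = 500 ft.
ISA temperature at 500 ft = 15 − 2 × (500/1000) = 14°C.
ISA deviation = 0 − 14 = -14°C.
Density altitude = 500 + 120 × (-14) = -1180 ft.

-1180 ft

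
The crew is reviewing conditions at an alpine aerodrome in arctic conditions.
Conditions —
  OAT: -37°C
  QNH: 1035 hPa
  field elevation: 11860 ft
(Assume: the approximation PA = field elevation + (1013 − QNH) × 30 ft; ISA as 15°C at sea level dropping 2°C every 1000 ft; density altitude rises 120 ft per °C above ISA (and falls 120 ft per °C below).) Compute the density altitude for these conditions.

Pressure altitude = 11860 + (1013 − 1035) × 30 = 11860 + (-660) = 11200 ft.
ISA temperature at 11200 ft = 15 − 2 × (11200/1000) = -7.4°C.
ISA deviation = -37 − (-7.4) = -29.6°C.
Density altitude = 11200 + 120 × (-29.6) = 7648 ft.

7648 ft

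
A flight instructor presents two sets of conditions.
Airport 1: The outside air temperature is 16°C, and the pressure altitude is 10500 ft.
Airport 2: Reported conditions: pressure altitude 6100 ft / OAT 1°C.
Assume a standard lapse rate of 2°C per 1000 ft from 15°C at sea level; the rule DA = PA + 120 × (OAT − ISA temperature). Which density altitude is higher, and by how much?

Airport 1: ISA temp = -6°C, deviation +22°C, DA = 10500 + 120 × 22 = 13140 ft.
Airport 2: ISA temp = 2.8°C, deviation -1.8°C, DA = 6100 + 120 × (-1.8) = 5884 ft.
Airport 1 is higher by 13140 − 5884 = 7256 ft.

Airport 1 by 7256 ft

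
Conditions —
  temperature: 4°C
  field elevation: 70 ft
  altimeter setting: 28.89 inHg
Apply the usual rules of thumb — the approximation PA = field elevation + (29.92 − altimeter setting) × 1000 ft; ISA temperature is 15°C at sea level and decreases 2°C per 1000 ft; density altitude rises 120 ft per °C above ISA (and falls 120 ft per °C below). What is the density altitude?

44 ft

Pressure altitude = 70 + (29.92 − 28.89) × 1000 = 70 + (+1030) = 1100 ft.
ISA temperature at 1100 ft = 15 − 2 × (1100/1000) = 12.8°C.
ISA deviation = 4 − 12.8 = -8.8°C.
Density altitude = 1100 + 120 × (-8.8) = 44 ft.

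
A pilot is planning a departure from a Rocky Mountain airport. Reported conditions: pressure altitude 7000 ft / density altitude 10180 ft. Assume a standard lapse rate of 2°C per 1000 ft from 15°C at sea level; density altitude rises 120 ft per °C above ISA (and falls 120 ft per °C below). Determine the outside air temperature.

27.5°C

Density altitude − pressure altitude = 10180 − 7000 = +3180 ft.
At 120 ft/°C that is an ISA deviation of 3180/120 = +26.5°C.
ISA temperature at 7000 ft = 15 − 2 × (7000/1000) = 1°C.
OAT = ISA + deviation = 1 + (+26.5) = 27.5°C.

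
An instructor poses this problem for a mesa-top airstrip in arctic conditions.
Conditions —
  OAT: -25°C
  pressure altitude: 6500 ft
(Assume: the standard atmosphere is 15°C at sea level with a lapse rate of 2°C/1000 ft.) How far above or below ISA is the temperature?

ISA-27°C

ISA temperature at 6500 ft = 15 − 2 × (6500/1000) = 2°C.
Deviation = OAT − ISA = -25 − 2 = -27°C.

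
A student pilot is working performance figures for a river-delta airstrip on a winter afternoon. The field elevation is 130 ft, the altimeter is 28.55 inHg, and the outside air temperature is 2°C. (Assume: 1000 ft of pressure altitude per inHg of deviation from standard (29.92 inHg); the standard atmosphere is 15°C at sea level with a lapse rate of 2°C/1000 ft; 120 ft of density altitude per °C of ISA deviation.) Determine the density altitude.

Pressure altitude = 130 + (29.92 − 28.55) × 1000 = 130 + (+1370) = 1500 ft.
ISA temperature at 1500 ft = 15 − 2 × (1500/1000) = 12°C.
ISA deviation = 2 − 12 = -10°C.
Density altitude = 1500 + 120 × (-10) = 300 ft.

300 ft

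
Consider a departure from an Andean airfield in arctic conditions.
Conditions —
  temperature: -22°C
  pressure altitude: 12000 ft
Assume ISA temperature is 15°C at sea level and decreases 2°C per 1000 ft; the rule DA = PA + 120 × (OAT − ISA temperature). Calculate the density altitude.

ISA temperature at 12000 ft = 15 − 2 × (12000/1000) = -9°C.
ISA deviation = -22 − (-9) = -13°C.
Density altitude = 12000 + 120 × (-13) = 12000 + (-1560) = 10440 ft.

10440 ft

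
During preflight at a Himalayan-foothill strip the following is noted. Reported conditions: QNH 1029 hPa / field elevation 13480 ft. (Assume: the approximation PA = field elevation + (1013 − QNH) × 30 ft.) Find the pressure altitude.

Pressure correction = (1013 − 1029) × 30 = -480 ft.
Pressure altitude = 13480 + (-480) = 13000 ft.

13000 ft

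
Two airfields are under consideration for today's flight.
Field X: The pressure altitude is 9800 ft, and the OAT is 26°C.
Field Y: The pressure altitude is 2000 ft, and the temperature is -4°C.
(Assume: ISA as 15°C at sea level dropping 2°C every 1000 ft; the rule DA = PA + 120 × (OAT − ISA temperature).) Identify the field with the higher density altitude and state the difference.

Field X by 13272 ft

Field X: ISA temp = -4.6°C, deviation +30.6°C, DA = 9800 + 120 × 30.6 = 13472 ft.
Field Y: ISA temp = 11°C, deviation -15°C, DA = 2000 + 120 × (-15) = 200 ft.
Field X is higher by 13472 − 200 = 13272 ft.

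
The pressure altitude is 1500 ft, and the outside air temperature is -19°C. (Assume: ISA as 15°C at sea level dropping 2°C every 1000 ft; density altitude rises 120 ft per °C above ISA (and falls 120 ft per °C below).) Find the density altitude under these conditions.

ISA temperature at 1500 ft = 15 − 2 × (1500/1000) = 12°C.
ISA deviation = -19 − 12 = -31°C.
Density altitude = 1500 + 120 × (-31) = 1500 + (-3720) = -2220 ft.

-2220 ft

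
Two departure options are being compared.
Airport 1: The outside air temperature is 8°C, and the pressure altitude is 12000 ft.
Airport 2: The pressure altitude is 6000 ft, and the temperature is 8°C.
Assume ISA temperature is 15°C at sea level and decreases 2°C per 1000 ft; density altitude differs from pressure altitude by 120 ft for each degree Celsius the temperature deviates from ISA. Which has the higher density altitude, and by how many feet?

Airport 1: ISA temp = -9°C, deviation +17°C, DA = 12000 + 120 × 17 = 14040 ft.
Airport 2: ISA temp = 3°C, deviation +5°C, DA = 6000 + 120 × 5 = 6600 ft.
Airport 1 is higher by 14040 − 6600 = 7440 ft.

Airport 1 by 7440 ft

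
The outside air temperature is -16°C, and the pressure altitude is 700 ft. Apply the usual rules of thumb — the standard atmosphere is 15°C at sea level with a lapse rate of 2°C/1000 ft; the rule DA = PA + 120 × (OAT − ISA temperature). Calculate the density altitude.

-2852 ft

ISA temperature at 700 ft = 15 − 2 × (700/1000) = 13.6°C.
ISA deviation = -16 − 13.6 = -29.6°C.
Density altitude = 700 + 120 × (-29.6) = 700 + (-3552) = -2852 ft.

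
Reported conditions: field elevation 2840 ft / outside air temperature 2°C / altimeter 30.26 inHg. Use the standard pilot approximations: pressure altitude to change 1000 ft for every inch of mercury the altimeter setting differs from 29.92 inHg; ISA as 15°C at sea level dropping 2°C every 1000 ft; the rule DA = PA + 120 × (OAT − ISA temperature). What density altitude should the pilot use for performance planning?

1540 ft

Pressure altitude = 2840 + (29.92 − 30.26) × 1000 = 2840 + (-340) = 2500 ft.
ISA temperature at 2500 ft = 15 − 2 × (2500/1000) = 10°C.
ISA deviation = 2 − 10 = -8°C.
Density altitude = 2500 + 120 × (-8) = 1540 ft.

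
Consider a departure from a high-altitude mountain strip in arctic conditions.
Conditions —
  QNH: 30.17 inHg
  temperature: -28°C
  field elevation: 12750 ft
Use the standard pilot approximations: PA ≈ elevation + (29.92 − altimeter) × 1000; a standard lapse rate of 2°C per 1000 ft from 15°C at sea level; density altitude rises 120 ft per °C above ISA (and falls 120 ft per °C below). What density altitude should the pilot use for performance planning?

Pressure altitude = 12750 + (29.92 − 30.17) × 1000 = 12750 + (-250) = 12500 ft.
ISA temperature at 12500 ft = 15 − 2 × (12500/1000) = -10°C.
ISA deviation = -28 − (-10) = -18°C.
Density altitude = 12500 + 120 × (-18) = 10340 ft.

10340 ft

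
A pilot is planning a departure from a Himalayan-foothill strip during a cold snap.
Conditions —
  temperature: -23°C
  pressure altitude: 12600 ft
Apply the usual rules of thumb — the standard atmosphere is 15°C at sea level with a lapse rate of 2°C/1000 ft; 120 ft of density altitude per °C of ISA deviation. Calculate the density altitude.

ISA temperature at 12600 ft = 15 − 2 × (12600/1000) = -10.2°C.
ISA deviation = -23 − (-10.2) = -12.8°C.
Density altitude = 12600 + 120 × (-12.8) = 12600 + (-1536) = 11064 ft.

11064 ft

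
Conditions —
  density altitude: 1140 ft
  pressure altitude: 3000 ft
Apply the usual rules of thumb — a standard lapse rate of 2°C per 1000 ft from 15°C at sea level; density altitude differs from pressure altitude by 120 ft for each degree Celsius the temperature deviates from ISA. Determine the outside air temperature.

-6.5°C

Density altitude − pressure altitude = 1140 − 3000 = -1860 ft.
At 120 ft/°C that is an ISA deviation of -1860/120 = -15.5°C.
ISA temperature at 3000 ft = 15 − 2 × (3000/1000) = 9°C.
OAT = ISA + deviation = 9 + (-15.5) = -6.5°C.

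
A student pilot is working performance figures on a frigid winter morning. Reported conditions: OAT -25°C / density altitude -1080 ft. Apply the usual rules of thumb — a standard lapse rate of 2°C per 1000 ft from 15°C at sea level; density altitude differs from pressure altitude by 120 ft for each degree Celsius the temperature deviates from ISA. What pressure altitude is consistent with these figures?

3000 ft

DA = PA + 120 × (OAT − (15 − 2·PA/1000)) = PA + 120·OAT − 1800 + 0.24·PA = 1.24·PA + 120·OAT − 1800.
So 1.24·PA = -1080 − 120 × (-25) + 1800 = 3720.
PA = 3720 / 1.24 = 3000 ft.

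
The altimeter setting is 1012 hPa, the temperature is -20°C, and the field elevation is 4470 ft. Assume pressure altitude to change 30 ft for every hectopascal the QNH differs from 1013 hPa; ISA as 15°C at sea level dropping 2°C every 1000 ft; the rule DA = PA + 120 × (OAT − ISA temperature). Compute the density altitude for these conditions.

1380 ft

Pressure altitude = 4470 + (1013 − 1012) × 30 = 4470 + (+30) = 4500 ft.
ISA temperature at 4500 ft = 15 − 2 × (4500/1000) = 6°C.
ISA deviation = -20 − 6 = -26°C.
Density altitude = 4500 + 120 × (-26) = 1380 ft.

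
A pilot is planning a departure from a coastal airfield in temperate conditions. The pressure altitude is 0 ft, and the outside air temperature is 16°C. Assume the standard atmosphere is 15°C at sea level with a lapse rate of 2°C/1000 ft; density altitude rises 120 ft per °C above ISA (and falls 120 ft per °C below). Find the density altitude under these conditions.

ISA temperature at 0 ft = 15 − 2 × (0/1000) = 15°C.
ISA deviation = 16 − 15 = +1°C.
Density altitude = 0 + 120 × (1) = 0 + (+120) = 120 ft.

120 ft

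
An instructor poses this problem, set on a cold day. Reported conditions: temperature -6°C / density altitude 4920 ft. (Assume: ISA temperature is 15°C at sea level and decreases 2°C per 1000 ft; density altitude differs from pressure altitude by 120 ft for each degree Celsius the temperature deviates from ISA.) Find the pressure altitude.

6000 ft

DA = PA + 120 × (OAT − (15 − 2·PA/1000)) = PA + 120·OAT − 1800 + 0.24·PA = 1.24·PA + 120·OAT − 1800.
So 1.24·PA = 4920 − 120 × (-6) + 1800 = 7440.
PA = 7440 / 1.24 = 6000 ft.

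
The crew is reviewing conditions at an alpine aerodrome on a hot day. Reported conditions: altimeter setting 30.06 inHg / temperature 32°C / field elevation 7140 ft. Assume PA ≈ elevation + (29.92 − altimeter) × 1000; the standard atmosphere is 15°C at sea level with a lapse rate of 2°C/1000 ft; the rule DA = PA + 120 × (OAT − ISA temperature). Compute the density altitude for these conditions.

Pressure altitude = 7140 + (29.92 − 30.06) × 1000 = 7140 + (-140) = 7000 ft.
ISA temperature at 7000 ft = 15 − 2 × (7000/1000) = 1°C.
ISA deviation = 32 − 1 = +31°C.
Density altitude = 7000 + 120 × (31) = 10720 ft.

10720 ft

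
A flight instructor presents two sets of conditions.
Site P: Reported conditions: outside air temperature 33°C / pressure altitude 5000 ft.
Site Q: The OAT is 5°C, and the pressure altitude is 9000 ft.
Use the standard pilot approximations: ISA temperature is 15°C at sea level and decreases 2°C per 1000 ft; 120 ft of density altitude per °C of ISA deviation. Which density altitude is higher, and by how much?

Site Q by 1600 ft

Site P: ISA temp = 5°C, deviation +28°C, DA = 5000 + 120 × 28 = 8360 ft.
Site Q: ISA temp = -3°C, deviation +8°C, DA = 9000 + 120 × 8 = 9960 ft.
Site Q is higher by 9960 − 8360 = 1600 ft.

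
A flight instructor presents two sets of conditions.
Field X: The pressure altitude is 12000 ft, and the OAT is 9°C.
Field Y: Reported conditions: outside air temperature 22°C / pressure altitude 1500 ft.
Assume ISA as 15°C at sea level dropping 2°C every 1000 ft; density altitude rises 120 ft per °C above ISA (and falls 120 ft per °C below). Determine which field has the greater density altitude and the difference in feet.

Field X by 11460 ft

Field X: ISA temp = -9°C, deviation +18°C, DA = 12000 + 120 × 18 = 14160 ft.
Field Y: ISA temp = 12°C, deviation +10°C, DA = 1500 + 120 × 10 = 2700 ft.
Field X is higher by 14160 − 2700 = 11460 ft.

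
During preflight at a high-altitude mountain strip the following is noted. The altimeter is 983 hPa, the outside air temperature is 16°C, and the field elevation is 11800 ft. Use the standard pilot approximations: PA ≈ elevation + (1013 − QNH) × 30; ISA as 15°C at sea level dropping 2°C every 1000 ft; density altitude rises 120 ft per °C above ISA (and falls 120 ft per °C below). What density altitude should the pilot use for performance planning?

Pressure altitude = 11800 + (1013 − 983) × 30 = 11800 + (+900) = 12700 ft.
ISA temperature at 12700 ft = 15 − 2 × (12700/1000) = -10.4°C.
ISA deviation = 16 − (-10.4) = +26.4°C.
Density altitude = 12700 + 120 × (26.4) = 15868 ft.

15868 ft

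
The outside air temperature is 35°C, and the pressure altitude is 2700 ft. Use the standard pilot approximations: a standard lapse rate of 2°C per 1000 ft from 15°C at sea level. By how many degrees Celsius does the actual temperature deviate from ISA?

ISA temperature at 2700 ft = 15 − 2 × (2700/1000) = 9.6°C.
Deviation = OAT − ISA = 35 − 9.6 = +25.4°C.

ISA+25.4°C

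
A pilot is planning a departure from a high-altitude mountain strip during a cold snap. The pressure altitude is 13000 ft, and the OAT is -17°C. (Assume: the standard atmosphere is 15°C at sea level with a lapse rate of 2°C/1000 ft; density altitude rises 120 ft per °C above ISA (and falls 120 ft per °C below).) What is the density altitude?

12280 ft

ISA temperature at 13000 ft = 15 − 2 × (13000/1000) = -11°C.
ISA deviation = -17 − (-11) = -6°C.
Density altitude = 13000 + 120 × (-6) = 13000 + (-720) = 12280 ft.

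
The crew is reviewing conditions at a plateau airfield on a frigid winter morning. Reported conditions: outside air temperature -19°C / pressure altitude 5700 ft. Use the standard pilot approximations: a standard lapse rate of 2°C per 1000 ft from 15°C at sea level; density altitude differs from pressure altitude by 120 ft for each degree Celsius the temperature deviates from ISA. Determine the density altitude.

2988 ft

ISA temperature at 5700 ft = 15 − 2 × (5700/1000) = 3.6°C.
ISA deviation = -19 − 3.6 = -22.6°C.
Density altitude = 5700 + 120 × (-22.6) = 5700 + (-2712) = 2988 ft.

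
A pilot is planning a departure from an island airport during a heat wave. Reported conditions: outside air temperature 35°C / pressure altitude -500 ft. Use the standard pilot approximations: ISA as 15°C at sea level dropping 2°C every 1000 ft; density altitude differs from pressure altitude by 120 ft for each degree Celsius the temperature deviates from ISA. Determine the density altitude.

ISA temperature at -500 ft = 15 − 2 × (-500/1000) = 16°C.
ISA deviation = 35 − 16 = +19°C.
Density altitude = -500 + 120 × (19) = -500 + (+2280) = 1780 ft.

1780 ft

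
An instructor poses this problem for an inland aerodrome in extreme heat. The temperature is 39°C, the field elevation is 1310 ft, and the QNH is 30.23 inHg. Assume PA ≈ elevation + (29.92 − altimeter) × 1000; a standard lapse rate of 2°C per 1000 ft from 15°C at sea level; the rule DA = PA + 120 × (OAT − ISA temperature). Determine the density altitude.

Pressure altitude = 1310 + (29.92 − 30.23) × 1000 = 1310 + (-310) = 1000 ft.
ISA temperature at 1000 ft = 15 − 2 × (1000/1000) = 13°C.
ISA deviation = 39 − 13 = +26°C.
Density altitude = 1000 + 120 × (26) = 4120 ft.

4120 ft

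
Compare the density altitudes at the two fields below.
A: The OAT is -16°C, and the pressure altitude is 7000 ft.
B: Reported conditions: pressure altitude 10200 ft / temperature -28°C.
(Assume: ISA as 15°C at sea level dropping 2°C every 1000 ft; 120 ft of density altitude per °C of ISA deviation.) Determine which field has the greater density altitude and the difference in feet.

B by 2528 ft

A: ISA temp = 1°C, deviation -17°C, DA = 7000 + 120 × (-17) = 4960 ft.
B: ISA temp = -5.4°C, deviation -22.6°C, DA = 10200 + 120 × (-22.6) = 7488 ft.
B is higher by 7488 − 4960 = 2528 ft.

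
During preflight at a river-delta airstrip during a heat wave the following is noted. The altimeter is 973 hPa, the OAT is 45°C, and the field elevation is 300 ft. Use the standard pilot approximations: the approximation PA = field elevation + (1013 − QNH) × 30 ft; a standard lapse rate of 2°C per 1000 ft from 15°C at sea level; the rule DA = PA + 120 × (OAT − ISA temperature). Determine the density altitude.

Pressure altitude = 300 + (1013 − 973) × 30 = 300 + (+1200) = 1500 ft.
ISA temperature at 1500 ft = 15 − 2 × (1500/1000) = 12°C.
ISA deviation = 45 − 12 = +33°C.
Density altitude = 1500 + 120 × (33) = 5460 ft.

5460 ft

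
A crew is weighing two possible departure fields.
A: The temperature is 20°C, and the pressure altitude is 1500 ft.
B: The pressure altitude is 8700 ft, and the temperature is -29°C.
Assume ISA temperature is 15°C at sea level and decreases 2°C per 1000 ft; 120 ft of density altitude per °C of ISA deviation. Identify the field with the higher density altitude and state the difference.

B by 3048 ft

A: ISA temp = 12°C, deviation +8°C, DA = 1500 + 120 × 8 = 2460 ft.
B: ISA temp = -2.4°C, deviation -26.6°C, DA = 8700 + 120 × (-26.6) = 5508 ft.
B is higher by 5508 − 2460 = 3048 ft.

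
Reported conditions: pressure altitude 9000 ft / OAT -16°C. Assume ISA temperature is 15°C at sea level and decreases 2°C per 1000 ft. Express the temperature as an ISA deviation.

ISA-13°C

ISA temperature at 9000 ft = 15 − 2 × (9000/1000) = -3°C.
Deviation = OAT − ISA = -16 − (-3) = -13°C.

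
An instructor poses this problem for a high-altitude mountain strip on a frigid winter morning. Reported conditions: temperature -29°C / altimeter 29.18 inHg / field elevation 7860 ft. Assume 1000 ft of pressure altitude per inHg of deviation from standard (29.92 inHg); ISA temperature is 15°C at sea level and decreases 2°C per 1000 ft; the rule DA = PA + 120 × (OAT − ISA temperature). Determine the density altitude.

Pressure altitude = 7860 + (29.92 − 29.18) × 1000 = 7860 + (+740) = 8600 ft.
ISA temperature at 8600 ft = 15 − 2 × (8600/1000) = -2.2°C.
ISA deviation = -29 − (-2.2) = -26.8°C.
Density altitude = 8600 + 120 × (-26.8) = 5384 ft.

5384 ft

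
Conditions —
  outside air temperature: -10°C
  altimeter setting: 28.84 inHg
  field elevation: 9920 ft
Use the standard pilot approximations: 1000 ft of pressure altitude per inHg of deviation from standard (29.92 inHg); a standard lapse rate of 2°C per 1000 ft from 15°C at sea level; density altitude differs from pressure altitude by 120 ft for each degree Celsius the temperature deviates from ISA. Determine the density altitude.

10640 ft

Pressure altitude = 9920 + (29.92 − 28.84) × 1000 = 9920 + (+1080) = 11000 ft.
ISA temperature at 11000 ft = 15 − 2 × (11000/1000) = -7°C.
ISA deviation = -10 − (-7) = -3°C.
Density altitude = 11000 + 120 × (-3) = 10640 ft.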